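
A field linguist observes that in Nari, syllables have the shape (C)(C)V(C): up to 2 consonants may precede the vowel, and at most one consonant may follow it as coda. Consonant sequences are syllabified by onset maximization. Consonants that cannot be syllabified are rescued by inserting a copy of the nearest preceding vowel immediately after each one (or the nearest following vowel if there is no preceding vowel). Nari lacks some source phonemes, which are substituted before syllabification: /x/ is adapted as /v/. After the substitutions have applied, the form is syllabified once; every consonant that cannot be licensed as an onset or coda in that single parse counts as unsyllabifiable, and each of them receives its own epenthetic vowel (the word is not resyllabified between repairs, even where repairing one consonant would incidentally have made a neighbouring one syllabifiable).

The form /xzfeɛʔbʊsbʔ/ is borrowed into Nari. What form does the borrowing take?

Substitution: /x/ → /v/, giving /vzfeɛʔbʊsbʔ/.
The consonants /v/, /b/, /ʔ/ cannot be parsed into a legal (C)(C)V(C) syllable (at most one coda consonant is licensed; onsets may contain at most 2 consonants).
Each unlicensed consonant becomes the onset of a new syllable: /v/ → /ve/, /b/ → /bʊ/, /ʔ/ → /ʔʊ/.

vezfeɛʔbʊsbʊʔʊ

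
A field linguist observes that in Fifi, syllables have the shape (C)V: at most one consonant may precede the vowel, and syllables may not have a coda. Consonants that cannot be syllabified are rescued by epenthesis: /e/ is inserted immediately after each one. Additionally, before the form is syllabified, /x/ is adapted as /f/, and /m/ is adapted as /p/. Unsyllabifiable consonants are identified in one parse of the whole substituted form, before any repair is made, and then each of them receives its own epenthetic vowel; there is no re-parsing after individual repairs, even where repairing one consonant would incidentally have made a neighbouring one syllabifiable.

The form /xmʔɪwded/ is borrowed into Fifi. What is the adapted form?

fepeʔɪwedede

Substitution: /x/ → /f/, /m/ → /p/, giving /fpʔɪwded/.
Syllabifying with onset maximization leaves /f/, /p/, /w/, /d/ stranded (no codas are permitted; onsets are limited to one consonant).
Each unlicensed consonant becomes the onset of a new syllable: /f/ → /fe/, /p/ → /pe/, /w/ → /we/, /d/ → /de/.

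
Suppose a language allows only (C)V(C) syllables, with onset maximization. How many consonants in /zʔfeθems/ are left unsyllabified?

Syllabifying with onset maximization leaves /z/, /ʔ/, /s/ stranded (at most one coda consonant is licensed; onsets are limited to one consonant).

3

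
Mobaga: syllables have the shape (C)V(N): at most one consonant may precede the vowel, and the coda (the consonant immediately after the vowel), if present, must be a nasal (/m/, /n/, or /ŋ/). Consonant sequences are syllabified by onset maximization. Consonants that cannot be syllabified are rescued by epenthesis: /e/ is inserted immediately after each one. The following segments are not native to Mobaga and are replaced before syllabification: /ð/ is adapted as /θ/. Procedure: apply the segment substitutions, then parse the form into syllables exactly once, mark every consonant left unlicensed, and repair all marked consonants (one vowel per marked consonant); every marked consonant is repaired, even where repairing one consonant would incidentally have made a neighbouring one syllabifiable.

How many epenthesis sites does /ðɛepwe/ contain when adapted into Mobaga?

1

After substitution the input is /θɛepwe/.
The unsyllabifiable consonants are /p/; each receives one epenthetic vowel.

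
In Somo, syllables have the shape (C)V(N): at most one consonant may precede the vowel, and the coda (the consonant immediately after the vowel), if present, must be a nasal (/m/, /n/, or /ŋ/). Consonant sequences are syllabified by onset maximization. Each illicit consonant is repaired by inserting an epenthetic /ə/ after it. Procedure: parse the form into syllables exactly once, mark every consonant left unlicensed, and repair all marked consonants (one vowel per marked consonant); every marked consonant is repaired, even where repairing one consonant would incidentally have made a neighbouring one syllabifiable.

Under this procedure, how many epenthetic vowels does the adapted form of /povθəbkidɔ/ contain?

The unsyllabifiable consonants are /v/, /b/; each receives one epenthetic vowel.

2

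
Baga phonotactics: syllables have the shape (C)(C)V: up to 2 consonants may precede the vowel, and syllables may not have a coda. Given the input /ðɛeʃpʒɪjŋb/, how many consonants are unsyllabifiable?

4

Under (C)(C)V, the unsyllabifiable consonants are /ʃ/, /j/, /ŋ/, /b/ (no codas are permitted; onsets may contain at most 2 consonants).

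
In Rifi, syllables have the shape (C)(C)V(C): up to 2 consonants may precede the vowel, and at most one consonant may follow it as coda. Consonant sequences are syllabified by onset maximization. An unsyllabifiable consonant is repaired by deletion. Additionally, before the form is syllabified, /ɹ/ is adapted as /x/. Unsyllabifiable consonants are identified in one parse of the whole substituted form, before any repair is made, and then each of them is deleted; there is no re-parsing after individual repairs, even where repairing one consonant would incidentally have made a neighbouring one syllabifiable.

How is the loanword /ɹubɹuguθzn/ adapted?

Substitution: /ɹ/ → /x/, giving /xubxuguθzn/.
The consonants /z/, /n/ cannot be parsed into a legal (C)(C)V(C) syllable (at most one coda consonant is licensed; onsets may contain at most 2 consonants).
Each unlicensed consonant is deleted: /z/, /n/.

xubxuguθ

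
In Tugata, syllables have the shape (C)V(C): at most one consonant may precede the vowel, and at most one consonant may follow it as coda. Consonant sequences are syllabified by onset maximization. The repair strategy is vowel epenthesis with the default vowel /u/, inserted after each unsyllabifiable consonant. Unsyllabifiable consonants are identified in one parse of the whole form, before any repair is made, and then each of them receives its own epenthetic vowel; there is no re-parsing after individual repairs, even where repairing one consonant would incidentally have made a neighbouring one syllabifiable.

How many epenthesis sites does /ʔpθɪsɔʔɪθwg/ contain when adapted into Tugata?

4

The unsyllabifiable consonants are /ʔ/, /p/, /w/, /g/; each receives one epenthetic vowel.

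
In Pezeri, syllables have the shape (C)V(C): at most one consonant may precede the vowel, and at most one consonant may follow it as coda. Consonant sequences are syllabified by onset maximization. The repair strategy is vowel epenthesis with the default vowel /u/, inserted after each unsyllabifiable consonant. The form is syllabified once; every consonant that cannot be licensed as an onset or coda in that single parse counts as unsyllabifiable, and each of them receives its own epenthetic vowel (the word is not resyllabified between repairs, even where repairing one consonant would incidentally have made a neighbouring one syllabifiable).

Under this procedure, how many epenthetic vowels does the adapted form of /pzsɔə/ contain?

The unsyllabifiable consonants are /p/, /z/; each receives one epenthetic vowel.

2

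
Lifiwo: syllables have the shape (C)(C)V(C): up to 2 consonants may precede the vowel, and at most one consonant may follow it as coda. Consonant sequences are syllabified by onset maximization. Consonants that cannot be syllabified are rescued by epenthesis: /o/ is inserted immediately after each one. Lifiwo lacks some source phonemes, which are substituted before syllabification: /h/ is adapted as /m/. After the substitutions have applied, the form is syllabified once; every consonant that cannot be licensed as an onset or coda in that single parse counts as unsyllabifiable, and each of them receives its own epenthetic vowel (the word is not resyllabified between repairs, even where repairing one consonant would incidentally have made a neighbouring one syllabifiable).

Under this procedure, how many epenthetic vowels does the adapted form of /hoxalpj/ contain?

2

After substitution the input is /moxalpj/.
The unsyllabifiable consonants are /p/, /j/; each receives one epenthetic vowel.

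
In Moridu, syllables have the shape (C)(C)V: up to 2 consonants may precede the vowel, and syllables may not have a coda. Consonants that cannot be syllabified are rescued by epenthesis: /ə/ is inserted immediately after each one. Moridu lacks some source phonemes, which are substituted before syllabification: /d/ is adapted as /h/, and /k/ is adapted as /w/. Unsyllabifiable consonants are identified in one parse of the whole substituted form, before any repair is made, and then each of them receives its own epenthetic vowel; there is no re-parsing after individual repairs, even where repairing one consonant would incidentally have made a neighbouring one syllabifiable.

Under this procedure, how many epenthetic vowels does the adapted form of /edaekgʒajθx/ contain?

4

After substitution the input is /ehaewgʒajθx/.
The unsyllabifiable consonants are /w/, /j/, /θ/, /x/; each receives one epenthetic vowel.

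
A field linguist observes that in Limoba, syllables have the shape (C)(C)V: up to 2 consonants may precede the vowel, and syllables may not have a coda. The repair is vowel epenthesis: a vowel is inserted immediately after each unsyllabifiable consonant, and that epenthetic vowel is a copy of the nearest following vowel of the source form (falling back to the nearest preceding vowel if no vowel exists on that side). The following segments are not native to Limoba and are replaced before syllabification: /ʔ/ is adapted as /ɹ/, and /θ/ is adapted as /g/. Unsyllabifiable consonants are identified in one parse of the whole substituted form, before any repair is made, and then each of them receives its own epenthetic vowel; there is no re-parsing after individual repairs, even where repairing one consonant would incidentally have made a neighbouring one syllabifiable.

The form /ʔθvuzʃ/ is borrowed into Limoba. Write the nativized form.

Substitution: /ʔ/ → /ɹ/, /θ/ → /g/, giving /ɹgvuzʃ/.
Under (C)(C)V, the unsyllabifiable consonants are /ɹ/, /z/, /ʃ/ (no codas are permitted; onsets may contain at most 2 consonants).
Inserting the epenthetic vowel yields /ɹ/ → /ɹu/, /z/ → /zu/, /ʃ/ → /ʃu/.

ɹugvuzuʃu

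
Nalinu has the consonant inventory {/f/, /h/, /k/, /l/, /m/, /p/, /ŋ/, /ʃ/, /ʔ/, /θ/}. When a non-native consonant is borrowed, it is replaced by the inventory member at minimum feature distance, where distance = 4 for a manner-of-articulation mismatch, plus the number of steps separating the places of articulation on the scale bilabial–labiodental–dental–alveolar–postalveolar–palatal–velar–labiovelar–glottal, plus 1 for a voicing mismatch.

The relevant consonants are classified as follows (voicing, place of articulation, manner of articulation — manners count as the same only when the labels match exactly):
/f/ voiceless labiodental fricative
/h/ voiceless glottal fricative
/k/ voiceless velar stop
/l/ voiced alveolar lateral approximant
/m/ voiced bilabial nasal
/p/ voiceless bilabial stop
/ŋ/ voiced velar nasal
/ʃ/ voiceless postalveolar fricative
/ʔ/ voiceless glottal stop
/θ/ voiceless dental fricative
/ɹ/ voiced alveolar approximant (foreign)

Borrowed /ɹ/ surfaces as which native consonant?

/l/ is closest: manner differs (approximant→lateral approximant, +4), place distance 0 (alveolar→alveolar), same voicing; total 4. Next closest is /ʃ/ at distance 6.

l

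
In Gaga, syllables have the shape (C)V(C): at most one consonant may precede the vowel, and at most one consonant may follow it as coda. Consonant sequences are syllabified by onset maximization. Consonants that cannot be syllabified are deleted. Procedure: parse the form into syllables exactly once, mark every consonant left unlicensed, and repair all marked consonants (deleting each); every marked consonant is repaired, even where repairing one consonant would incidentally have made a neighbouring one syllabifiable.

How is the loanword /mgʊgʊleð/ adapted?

gʊgʊleð

The consonants /m/ cannot be parsed into a legal (C)V(C) syllable (at most one coda consonant is licensed; onsets are limited to one consonant).
Each unlicensed consonant is deleted: /m/.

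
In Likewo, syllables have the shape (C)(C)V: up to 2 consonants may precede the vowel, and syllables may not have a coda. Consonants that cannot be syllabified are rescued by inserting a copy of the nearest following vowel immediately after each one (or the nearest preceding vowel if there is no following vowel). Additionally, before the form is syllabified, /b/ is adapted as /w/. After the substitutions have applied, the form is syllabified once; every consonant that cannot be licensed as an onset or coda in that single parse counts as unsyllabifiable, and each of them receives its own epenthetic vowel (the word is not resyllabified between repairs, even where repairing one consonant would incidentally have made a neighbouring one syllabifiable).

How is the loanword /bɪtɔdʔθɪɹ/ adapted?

wɪtɔdɪʔθɪɹɪ

Substitution: /b/ → /w/, giving /wɪtɔdʔθɪɹ/.
Under (C)(C)V, the unsyllabifiable consonants are /d/, /ɹ/ (no codas are permitted; onsets may contain at most 2 consonants).
Epenthesis after each stranded consonant: /d/ → /dɪ/, /ɹ/ → /ɹɪ/.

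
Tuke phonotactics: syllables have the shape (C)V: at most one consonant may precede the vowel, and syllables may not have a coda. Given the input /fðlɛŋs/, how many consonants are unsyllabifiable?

Under (C)V, the unsyllabifiable consonants are /f/, /ð/, /ŋ/, /s/ (no codas are permitted; onsets are limited to one consonant).

4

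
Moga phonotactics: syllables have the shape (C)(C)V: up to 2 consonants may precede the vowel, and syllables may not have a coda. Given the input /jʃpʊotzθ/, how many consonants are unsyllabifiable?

4

Under (C)(C)V, the unsyllabifiable consonants are /j/, /t/, /z/, /θ/ (no codas are permitted; onsets may contain at most 2 consonants).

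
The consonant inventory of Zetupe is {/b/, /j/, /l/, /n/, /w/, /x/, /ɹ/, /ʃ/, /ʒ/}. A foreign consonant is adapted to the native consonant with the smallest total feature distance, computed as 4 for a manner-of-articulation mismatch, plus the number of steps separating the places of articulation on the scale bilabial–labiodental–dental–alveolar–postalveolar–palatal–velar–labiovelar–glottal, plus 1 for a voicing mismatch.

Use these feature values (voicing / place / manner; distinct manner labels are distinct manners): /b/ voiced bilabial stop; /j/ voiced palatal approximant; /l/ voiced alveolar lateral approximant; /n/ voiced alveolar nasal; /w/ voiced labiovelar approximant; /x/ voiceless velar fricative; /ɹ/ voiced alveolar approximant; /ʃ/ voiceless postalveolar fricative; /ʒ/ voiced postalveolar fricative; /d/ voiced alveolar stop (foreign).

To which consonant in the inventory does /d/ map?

b

/b/ is closest: same manner (stop), place distance 3 (alveolar→bilabial), same voicing; total 3. Next closest is /l/ at distance 4.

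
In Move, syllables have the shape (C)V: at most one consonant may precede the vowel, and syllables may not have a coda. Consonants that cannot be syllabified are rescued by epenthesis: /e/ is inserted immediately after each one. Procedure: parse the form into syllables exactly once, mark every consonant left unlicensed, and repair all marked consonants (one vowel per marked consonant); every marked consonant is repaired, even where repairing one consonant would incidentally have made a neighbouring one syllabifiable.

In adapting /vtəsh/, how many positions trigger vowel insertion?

3

The unsyllabifiable consonants are /v/, /s/, /h/; each receives one epenthetic vowel.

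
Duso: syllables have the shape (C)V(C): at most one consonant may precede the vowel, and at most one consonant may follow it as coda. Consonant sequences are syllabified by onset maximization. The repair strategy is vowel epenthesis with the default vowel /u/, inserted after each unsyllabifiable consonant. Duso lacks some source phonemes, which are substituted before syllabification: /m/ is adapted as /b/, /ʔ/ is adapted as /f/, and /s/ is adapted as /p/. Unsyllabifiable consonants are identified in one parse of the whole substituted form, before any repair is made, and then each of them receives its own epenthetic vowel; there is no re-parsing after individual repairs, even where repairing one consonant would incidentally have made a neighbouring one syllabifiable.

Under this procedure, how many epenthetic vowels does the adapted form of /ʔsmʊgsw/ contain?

4

After substitution the input is /fpbʊgpw/.
The unsyllabifiable consonants are /f/, /p/, /p/, /w/; each receives one epenthetic vowel.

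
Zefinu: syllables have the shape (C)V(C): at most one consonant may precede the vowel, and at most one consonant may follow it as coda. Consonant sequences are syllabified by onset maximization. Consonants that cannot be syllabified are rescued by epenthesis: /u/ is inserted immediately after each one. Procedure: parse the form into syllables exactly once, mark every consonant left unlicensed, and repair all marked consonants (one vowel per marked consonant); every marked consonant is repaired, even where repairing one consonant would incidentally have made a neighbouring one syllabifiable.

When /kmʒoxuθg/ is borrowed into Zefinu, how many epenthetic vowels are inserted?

3

The unsyllabifiable consonants are /k/, /m/, /g/; each receives one epenthetic vowel.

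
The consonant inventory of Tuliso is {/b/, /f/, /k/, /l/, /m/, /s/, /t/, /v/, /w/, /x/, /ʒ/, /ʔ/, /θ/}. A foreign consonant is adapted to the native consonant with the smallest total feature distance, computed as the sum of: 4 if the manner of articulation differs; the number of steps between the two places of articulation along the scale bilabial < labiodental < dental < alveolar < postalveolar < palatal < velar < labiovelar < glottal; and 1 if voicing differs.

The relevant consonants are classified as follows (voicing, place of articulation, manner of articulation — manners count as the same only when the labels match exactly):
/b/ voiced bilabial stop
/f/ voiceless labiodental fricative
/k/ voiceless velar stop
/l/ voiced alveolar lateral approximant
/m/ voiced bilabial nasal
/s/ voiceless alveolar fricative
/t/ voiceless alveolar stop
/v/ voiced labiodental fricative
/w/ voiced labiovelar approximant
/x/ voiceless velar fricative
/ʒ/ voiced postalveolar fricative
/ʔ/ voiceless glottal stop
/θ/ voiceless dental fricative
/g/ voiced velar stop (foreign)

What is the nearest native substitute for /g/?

k

/k/ is closest: same manner (stop), place distance 0 (velar→velar), voicing differs (+1); total 1. Next closest is /ʔ/ at distance 3.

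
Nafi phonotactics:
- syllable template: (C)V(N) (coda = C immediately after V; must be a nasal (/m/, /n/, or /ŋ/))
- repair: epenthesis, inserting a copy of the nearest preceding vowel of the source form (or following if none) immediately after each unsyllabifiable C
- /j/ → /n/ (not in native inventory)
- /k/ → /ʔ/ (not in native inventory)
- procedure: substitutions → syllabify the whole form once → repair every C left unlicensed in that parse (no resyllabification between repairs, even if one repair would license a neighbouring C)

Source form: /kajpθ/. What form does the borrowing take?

Substitution: /k/ → /ʔ/, /j/ → /n/, giving /ʔanpθ/.
Syllabifying with onset maximization leaves /p/, /θ/ stranded (only a nasal (/m/, /n/, or /ŋ/) is licensed in coda position; onsets are limited to one consonant).
Each unlicensed consonant becomes the onset of a new syllable: /p/ → /pa/, /θ/ → /θa/.

ʔanpaθa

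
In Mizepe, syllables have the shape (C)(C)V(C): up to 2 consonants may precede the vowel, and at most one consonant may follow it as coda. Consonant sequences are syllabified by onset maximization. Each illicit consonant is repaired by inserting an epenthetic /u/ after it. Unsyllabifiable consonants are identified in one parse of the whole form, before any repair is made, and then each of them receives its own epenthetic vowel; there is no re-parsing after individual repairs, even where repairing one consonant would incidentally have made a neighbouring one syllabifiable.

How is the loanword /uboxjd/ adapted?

Under (C)(C)V(C), the unsyllabifiable consonants are /j/, /d/ (at most one coda consonant is licensed; onsets may contain at most 2 consonants).
Epenthesis after each stranded consonant: /j/ → /ju/, /d/ → /du/.

uboxjudu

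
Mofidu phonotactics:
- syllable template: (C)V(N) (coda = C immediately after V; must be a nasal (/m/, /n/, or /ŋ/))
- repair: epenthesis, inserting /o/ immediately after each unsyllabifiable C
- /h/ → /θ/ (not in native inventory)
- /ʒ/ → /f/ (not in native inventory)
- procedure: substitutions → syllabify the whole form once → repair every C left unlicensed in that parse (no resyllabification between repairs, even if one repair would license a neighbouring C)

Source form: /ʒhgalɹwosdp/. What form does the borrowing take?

foθogaloɹowosodopo

Substitution: /ʒ/ → /f/, /h/ → /θ/, giving /fθgalɹwosdp/.
The consonants /f/, /θ/, /l/, /ɹ/, /s/, /d/, /p/ cannot be parsed into a legal (C)V(N) syllable (only a nasal (/m/, /n/, or /ŋ/) is licensed in coda position; onsets are limited to one consonant).
Epenthesis after each stranded consonant: /f/ → /fo/, /θ/ → /θo/, /l/ → /lo/, /ɹ/ → /ɹo/, /s/ → /so/, /d/ → /do/, /p/ → /po/.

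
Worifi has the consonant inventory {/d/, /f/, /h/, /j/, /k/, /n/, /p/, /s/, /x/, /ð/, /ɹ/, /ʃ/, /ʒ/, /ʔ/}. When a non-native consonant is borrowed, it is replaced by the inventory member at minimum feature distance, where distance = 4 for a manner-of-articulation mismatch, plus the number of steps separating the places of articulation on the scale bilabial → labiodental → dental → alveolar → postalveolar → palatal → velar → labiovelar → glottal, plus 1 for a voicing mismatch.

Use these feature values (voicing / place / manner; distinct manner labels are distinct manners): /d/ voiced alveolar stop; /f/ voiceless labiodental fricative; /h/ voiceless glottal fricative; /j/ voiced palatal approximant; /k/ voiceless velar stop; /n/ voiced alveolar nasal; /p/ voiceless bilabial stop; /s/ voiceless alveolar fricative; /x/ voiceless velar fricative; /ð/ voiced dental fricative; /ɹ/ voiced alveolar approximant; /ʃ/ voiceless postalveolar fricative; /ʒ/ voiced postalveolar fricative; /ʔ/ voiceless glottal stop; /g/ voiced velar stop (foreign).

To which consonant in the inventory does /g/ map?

/k/ is closest: same manner (stop), place distance 0 (velar→velar), voicing differs (+1); total 1. Next closest is /d/ at distance 3.

k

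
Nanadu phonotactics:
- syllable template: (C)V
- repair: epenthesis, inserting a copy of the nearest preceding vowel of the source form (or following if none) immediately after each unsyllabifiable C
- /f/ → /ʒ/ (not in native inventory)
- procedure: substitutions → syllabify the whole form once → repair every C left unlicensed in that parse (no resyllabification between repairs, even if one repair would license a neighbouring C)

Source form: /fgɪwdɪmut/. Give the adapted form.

ʒɪgɪwɪdɪmutu

Substitution: /f/ → /ʒ/, giving /ʒgɪwdɪmut/.
Under (C)V, the unsyllabifiable consonants are /ʒ/, /w/, /t/ (no codas are permitted; onsets are limited to one consonant).
Inserting the epenthetic vowel yields /ʒ/ → /ʒɪ/, /w/ → /wɪ/, /t/ → /tu/.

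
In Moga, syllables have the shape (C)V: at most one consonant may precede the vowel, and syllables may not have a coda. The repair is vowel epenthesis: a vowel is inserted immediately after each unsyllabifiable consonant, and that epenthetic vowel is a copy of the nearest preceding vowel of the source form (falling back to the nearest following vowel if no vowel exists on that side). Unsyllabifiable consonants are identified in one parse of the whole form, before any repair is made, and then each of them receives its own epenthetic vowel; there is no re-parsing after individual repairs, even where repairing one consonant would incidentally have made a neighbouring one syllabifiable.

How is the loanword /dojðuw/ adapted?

Syllabifying with onset maximization leaves /j/, /w/ stranded (no codas are permitted; onsets are limited to one consonant).
Epenthesis after each stranded consonant: /j/ → /jo/, /w/ → /wu/.

dojoðuwu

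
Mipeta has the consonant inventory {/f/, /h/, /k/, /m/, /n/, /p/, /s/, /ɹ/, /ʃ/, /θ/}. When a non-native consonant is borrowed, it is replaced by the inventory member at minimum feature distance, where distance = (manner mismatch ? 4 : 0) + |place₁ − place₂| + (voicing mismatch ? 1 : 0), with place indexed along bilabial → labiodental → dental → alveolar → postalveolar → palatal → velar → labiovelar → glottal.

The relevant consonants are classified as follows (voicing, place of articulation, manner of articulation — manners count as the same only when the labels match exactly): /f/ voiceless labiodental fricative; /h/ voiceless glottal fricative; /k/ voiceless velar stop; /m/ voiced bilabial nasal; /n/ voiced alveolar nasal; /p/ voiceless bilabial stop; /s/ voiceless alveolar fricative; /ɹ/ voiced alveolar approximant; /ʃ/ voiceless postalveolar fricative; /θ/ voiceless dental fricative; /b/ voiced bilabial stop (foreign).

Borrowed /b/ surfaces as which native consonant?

p

/p/ is closest: same manner (stop), place distance 0 (bilabial→bilabial), voicing differs (+1); total 1. Next closest is /m/ at distance 4.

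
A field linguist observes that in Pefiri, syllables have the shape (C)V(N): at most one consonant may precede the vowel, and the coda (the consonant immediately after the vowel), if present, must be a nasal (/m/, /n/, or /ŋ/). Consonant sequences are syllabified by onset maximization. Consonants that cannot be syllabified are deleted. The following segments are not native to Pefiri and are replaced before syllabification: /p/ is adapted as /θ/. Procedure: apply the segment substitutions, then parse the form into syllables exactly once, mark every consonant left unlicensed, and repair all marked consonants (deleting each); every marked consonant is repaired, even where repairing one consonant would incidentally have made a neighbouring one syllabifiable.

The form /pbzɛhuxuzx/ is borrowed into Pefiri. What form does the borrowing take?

zɛhuxu

Substitution: /p/ → /θ/, giving /θbzɛhuxuzx/.
The consonants /θ/, /b/, /z/, /x/ cannot be parsed into a legal (C)V(N) syllable (only a nasal (/m/, /n/, or /ŋ/) is licensed in coda position; onsets are limited to one consonant).
Deletion applies to /θ/, /b/, /z/, /x/.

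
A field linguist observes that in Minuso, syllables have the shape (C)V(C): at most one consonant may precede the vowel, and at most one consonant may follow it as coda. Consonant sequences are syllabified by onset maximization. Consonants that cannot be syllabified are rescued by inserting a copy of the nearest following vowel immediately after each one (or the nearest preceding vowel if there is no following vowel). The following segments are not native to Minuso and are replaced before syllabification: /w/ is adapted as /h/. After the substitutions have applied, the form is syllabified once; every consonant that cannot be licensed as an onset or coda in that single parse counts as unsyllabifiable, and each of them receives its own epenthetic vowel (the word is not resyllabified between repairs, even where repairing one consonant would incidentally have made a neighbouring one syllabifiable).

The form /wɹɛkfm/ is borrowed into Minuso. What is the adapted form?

hɛɹɛkfɛmɛ

Substitution: /w/ → /h/, giving /hɹɛkfm/.
The consonants /h/, /f/, /m/ cannot be parsed into a legal (C)V(C) syllable (at most one coda consonant is licensed; onsets are limited to one consonant).
Each unlicensed consonant becomes the onset of a new syllable: /h/ → /hɛ/, /f/ → /fɛ/, /m/ → /mɛ/.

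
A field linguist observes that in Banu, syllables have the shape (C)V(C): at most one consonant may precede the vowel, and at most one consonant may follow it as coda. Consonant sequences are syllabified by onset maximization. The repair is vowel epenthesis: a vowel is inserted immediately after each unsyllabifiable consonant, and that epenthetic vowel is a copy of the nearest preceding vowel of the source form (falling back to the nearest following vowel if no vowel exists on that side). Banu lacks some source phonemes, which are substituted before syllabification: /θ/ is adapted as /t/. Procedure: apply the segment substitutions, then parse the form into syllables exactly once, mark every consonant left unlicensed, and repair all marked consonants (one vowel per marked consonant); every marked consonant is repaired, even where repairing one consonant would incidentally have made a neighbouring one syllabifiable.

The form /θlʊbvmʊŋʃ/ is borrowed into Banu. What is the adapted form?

Substitution: /θ/ → /t/, giving /tlʊbvmʊŋʃ/.
The consonants /t/, /v/, /ʃ/ cannot be parsed into a legal (C)V(C) syllable (at most one coda consonant is licensed; onsets are limited to one consonant).
Epenthesis after each stranded consonant: /t/ → /tʊ/, /v/ → /vʊ/, /ʃ/ → /ʃʊ/.

tʊlʊbvʊmʊŋʃʊ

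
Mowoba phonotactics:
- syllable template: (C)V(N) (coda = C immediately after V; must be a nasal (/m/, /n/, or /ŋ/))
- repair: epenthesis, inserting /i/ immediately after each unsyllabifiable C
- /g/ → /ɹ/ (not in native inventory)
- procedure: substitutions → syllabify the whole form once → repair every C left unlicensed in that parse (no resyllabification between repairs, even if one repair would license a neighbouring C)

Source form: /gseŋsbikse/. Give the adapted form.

ɹiseŋsibikise

Substitution: /g/ → /ɹ/, giving /ɹseŋsbikse/.
Syllabifying with onset maximization leaves /ɹ/, /s/, /k/ stranded (only a nasal (/m/, /n/, or /ŋ/) is licensed in coda position; onsets are limited to one consonant).
Inserting the epenthetic vowel yields /ɹ/ → /ɹi/, /s/ → /si/, /k/ → /ki/.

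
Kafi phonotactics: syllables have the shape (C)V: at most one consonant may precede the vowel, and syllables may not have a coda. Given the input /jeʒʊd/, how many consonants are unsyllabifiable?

1

The consonants /d/ cannot be parsed into a legal (C)V syllable (no codas are permitted; onsets are limited to one consonant).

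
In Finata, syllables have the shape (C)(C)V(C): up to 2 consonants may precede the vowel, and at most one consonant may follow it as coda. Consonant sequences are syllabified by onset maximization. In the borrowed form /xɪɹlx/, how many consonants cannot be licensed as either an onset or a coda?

Syllabifying with onset maximization leaves /l/, /x/ stranded (at most one coda consonant is licensed; onsets may contain at most 2 consonants).

2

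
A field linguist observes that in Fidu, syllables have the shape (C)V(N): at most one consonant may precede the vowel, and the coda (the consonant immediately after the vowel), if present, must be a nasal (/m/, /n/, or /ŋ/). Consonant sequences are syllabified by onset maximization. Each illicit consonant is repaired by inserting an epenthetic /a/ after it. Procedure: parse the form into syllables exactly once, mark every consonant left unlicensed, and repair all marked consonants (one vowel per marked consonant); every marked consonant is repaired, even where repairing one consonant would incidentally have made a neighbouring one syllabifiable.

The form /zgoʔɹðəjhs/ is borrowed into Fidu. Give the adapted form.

Syllabifying with onset maximization leaves /z/, /ʔ/, /ɹ/, /j/, /h/, /s/ stranded (only a nasal (/m/, /n/, or /ŋ/) is licensed in coda position; onsets are limited to one consonant).
Epenthesis after each stranded consonant: /z/ → /za/, /ʔ/ → /ʔa/, /ɹ/ → /ɹa/, /j/ → /ja/, /h/ → /ha/, /s/ → /sa/.

zagoʔaɹaðəjahasa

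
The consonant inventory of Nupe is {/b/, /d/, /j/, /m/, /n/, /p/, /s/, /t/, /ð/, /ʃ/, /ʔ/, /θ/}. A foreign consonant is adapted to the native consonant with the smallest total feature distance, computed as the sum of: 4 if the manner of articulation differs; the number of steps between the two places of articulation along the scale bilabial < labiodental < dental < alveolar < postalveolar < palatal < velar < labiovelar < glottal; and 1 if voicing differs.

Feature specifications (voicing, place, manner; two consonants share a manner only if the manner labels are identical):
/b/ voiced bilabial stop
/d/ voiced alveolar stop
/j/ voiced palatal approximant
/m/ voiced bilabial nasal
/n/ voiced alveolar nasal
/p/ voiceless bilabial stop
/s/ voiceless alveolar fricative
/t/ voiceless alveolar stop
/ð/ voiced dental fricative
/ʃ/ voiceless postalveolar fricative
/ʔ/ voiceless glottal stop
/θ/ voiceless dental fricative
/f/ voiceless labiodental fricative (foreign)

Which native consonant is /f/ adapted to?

θ

/θ/ is closest: same manner (fricative), place distance 1 (labiodental→dental), same voicing; total 1. Next closest is /s/ at distance 2.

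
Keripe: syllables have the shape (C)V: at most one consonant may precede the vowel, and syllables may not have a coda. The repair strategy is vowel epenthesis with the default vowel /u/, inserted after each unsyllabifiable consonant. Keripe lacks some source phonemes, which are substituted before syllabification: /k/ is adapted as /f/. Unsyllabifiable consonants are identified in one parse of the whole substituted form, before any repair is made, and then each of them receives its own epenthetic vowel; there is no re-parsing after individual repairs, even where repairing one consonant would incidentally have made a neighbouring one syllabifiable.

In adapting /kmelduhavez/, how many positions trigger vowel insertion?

3

After substitution the input is /fmelduhavez/.
The unsyllabifiable consonants are /f/, /l/, /z/; each receives one epenthetic vowel.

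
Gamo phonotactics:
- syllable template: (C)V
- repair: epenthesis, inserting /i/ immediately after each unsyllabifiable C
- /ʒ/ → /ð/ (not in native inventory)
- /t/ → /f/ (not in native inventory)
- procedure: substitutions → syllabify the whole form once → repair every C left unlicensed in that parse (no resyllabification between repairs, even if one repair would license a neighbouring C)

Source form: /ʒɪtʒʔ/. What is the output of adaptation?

Substitution: /ʒ/ → /ð/, /t/ → /f/, giving /ðɪfðʔ/.
Under (C)V, the unsyllabifiable consonants are /f/, /ð/, /ʔ/ (no codas are permitted; onsets are limited to one consonant).
Epenthesis after each stranded consonant: /f/ → /fi/, /ð/ → /ði/, /ʔ/ → /ʔi/.

ðɪfiðiʔi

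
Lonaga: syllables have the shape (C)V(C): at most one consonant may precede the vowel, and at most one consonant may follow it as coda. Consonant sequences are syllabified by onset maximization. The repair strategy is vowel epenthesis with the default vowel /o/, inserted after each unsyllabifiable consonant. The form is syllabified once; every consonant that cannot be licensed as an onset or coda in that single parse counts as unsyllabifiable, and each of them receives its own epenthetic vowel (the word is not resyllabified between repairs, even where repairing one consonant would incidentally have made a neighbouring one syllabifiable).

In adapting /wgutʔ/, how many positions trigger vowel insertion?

2

The unsyllabifiable consonants are /w/, /ʔ/; each receives one epenthetic vowel.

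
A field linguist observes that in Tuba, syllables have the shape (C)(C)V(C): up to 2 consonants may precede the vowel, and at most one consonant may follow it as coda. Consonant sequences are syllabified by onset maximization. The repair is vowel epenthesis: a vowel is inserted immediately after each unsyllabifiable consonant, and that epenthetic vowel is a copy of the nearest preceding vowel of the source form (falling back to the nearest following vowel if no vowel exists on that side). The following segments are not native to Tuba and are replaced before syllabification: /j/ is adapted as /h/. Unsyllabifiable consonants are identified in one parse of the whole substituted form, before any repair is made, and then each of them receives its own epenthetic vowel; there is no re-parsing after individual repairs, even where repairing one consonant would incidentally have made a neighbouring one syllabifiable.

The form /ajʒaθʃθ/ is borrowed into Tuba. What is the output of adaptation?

ahʒaθʃaθa

Substitution: /j/ → /h/, giving /ahʒaθʃθ/.
The consonants /ʃ/, /θ/ cannot be parsed into a legal (C)(C)V(C) syllable (at most one coda consonant is licensed; onsets may contain at most 2 consonants).
Epenthesis after each stranded consonant: /ʃ/ → /ʃa/, /θ/ → /θa/.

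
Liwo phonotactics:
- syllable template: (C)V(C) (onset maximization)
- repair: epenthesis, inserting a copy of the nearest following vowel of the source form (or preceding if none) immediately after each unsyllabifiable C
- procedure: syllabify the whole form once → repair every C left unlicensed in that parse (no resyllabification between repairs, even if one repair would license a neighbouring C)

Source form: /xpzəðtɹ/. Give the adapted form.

xəpəzəðtəɹə

Under (C)V(C), the unsyllabifiable consonants are /x/, /p/, /t/, /ɹ/ (at most one coda consonant is licensed; onsets are limited to one consonant).
Epenthesis after each stranded consonant: /x/ → /xə/, /p/ → /pə/, /t/ → /tə/, /ɹ/ → /ɹə/.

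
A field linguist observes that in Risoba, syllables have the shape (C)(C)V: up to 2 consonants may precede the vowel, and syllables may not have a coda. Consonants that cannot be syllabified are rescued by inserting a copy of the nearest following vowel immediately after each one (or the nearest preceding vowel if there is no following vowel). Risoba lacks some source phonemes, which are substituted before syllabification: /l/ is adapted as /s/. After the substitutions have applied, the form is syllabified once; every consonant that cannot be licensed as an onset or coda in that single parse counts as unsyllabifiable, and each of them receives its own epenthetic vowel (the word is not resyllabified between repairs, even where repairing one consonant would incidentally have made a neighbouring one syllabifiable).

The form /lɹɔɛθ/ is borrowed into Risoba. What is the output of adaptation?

sɹɔɛθɛ

Substitution: /l/ → /s/, giving /sɹɔɛθ/.
The consonants /θ/ cannot be parsed into a legal (C)(C)V syllable (no codas are permitted; onsets may contain at most 2 consonants).
Inserting the epenthetic vowel yields /θ/ → /θɛ/.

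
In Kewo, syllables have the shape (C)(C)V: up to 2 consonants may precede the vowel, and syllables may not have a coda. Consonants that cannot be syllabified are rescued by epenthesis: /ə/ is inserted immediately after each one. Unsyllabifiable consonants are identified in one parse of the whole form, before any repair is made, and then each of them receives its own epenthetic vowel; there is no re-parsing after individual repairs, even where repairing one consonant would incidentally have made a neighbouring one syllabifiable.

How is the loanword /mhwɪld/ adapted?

Under (C)(C)V, the unsyllabifiable consonants are /m/, /l/, /d/ (no codas are permitted; onsets may contain at most 2 consonants).
Epenthesis after each stranded consonant: /m/ → /mə/, /l/ → /lə/, /d/ → /də/.

məhwɪlədə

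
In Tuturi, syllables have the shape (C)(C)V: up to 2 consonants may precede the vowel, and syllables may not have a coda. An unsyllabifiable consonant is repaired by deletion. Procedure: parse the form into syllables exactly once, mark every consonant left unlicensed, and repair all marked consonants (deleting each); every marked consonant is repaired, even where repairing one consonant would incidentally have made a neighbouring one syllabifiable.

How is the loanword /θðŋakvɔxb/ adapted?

ðŋakvɔ

Under (C)(C)V, the unsyllabifiable consonants are /θ/, /x/, /b/ (no codas are permitted; onsets may contain at most 2 consonants).
Deletion applies to /θ/, /x/, /b/.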